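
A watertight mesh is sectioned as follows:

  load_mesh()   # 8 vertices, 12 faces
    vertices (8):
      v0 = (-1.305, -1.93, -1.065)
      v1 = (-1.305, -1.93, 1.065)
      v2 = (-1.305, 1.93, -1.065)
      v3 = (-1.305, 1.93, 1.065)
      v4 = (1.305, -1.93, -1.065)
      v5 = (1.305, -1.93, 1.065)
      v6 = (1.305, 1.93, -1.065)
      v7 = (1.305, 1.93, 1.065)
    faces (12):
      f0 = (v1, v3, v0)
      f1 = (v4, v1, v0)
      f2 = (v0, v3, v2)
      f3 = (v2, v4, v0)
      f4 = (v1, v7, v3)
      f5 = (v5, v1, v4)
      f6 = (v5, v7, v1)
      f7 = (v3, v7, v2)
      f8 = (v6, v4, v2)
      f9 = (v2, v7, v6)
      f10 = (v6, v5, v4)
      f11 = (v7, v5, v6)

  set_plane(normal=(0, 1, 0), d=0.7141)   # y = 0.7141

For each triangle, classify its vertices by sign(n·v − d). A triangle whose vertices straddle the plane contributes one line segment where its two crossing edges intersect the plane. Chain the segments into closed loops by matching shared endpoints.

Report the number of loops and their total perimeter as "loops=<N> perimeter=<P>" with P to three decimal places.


Straddling triangles (8 of 12):
  (v1,v3,v0) [-+-] → (-1.305, 0.7141, 1.065)–(-1.305, 0.7141, 0.39405)  len=0.6709
  (v0,v3,v2) [-++] → (-1.305, 0.7141, 0.39405)–(-1.305, 0.7141, -1.065)  len=1.4590
  (v2,v4,v0) [+--] → (-0.48285, 0.7141, -1.065)–(-1.305, 0.7141, -1.065)  len=0.8221
  (v1,v7,v3) [-++] → (0.48285, 0.7141, 1.065)–(-1.305, 0.7141, 1.065)  len=1.7878
  (v5,v7,v1) [-+-] → (1.305, 0.7141, 1.065)–(0.48285, 0.7141, 1.065)  len=0.8221
  (v6,v4,v2) [+-+] → (1.305, 0.7141, -1.065)–(-0.48285, 0.7141, -1.065)  len=1.7878
  (v6,v5,v4) [+--] → (1.305, 0.7141, -0.39405)–(1.305, 0.7141, -1.065)  len=0.6709
  (v7,v5,v6) [+-+] → (1.305, 0.7141, 1.065)–(1.305, 0.7141, -0.39405)  len=1.4590

Chained into 1 loop(s):
  loop 1: 8 segments, perimeter = 9.4800
Total perimeter = 9.480

loops=1 perimeter=9.480


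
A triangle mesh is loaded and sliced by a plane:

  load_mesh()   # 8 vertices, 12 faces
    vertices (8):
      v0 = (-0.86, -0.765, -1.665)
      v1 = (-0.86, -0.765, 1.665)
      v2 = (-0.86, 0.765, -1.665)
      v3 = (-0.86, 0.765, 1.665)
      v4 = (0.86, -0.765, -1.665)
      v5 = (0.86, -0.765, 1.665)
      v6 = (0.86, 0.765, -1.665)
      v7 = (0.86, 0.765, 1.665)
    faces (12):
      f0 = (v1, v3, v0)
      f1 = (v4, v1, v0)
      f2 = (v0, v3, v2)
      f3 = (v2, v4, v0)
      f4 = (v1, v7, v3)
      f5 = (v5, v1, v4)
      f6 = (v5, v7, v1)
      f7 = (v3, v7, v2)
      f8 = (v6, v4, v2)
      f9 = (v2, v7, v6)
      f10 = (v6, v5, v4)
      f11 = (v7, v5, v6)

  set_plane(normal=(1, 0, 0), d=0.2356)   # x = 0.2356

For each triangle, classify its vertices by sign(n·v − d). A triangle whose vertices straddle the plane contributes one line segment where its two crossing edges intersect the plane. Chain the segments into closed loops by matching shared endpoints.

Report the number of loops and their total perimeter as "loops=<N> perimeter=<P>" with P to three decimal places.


Straddling triangles (8 of 12):
  (v4,v1,v0) [+--] → (0.2356, -0.765, -0.456133)–(0.2356, -0.765, -1.665)  len=1.2089
  (v2,v4,v0) [-+-] → (0.2356, -0.209574, -1.665)–(0.2356, -0.765, -1.665)  len=0.5554
  (v1,v7,v3) [-+-] → (0.2356, 0.209574, 1.665)–(0.2356, 0.765, 1.665)  len=0.5554
  (v5,v1,v4) [+-+] → (0.2356, -0.765, 1.665)–(0.2356, -0.765, -0.456133)  len=2.1211
  (v5,v7,v1) [++-] → (0.2356, 0.209574, 1.665)–(0.2356, -0.765, 1.665)  len=0.9746
  (v3,v7,v2) [-+-] → (0.2356, 0.765, 1.665)–(0.2356, 0.765, 0.456133)  len=1.2089
  (v6,v4,v2) [++-] → (0.2356, -0.209574, -1.665)–(0.2356, 0.765, -1.665)  len=0.9746
  (v2,v7,v6) [-++] → (0.2356, 0.765, 0.456133)–(0.2356, 0.765, -1.665)  len=2.1211

Chained into 1 loop(s):
  loop 1: 8 segments, perimeter = 9.7200
Total perimeter = 9.720

loops=1 perimeter=9.720


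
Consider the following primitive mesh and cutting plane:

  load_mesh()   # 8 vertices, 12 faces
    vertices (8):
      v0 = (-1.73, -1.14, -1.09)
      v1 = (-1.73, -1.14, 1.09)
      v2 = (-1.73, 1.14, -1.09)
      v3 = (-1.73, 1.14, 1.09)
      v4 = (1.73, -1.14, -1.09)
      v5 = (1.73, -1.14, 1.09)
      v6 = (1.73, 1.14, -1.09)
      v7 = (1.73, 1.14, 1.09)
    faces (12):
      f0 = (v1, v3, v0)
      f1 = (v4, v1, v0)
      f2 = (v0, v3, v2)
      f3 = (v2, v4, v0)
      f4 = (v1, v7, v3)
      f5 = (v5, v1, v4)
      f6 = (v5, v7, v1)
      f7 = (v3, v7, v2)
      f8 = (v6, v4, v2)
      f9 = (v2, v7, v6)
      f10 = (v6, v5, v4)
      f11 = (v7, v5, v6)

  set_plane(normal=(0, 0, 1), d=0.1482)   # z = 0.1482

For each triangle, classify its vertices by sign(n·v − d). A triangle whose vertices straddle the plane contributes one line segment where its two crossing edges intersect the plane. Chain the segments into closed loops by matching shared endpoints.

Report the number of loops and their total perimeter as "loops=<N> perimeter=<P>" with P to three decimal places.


Straddling triangles (8 of 12):
  (v1,v3,v0) [++-] → (-1.73, 0.154998, 0.1482)–(-1.73, -1.14, 0.1482)  len=1.2950
  (v4,v1,v0) [-+-] → (-0.235217, -1.14, 0.1482)–(-1.73, -1.14, 0.1482)  len=1.4948
  (v0,v3,v2) [-+-] → (-1.73, 0.154998, 0.1482)–(-1.73, 1.14, 0.1482)  len=0.9850
  (v5,v1,v4) [++-] → (-0.235217, -1.14, 0.1482)–(1.73, -1.14, 0.1482)  len=1.9652
  (v3,v7,v2) [++-] → (0.235217, 1.14, 0.1482)–(-1.73, 1.14, 0.1482)  len=1.9652
  (v2,v7,v6) [-+-] → (0.235217, 1.14, 0.1482)–(1.73, 1.14, 0.1482)  len=1.4948
  (v6,v5,v4) [-+-] → (1.73, -0.154998, 0.1482)–(1.73, -1.14, 0.1482)  len=0.9850
  (v7,v5,v6) [++-] → (1.73, -0.154998, 0.1482)–(1.73, 1.14, 0.1482)  len=1.2950

Chained into 1 loop(s):
  loop 1: 8 segments, perimeter = 11.4800
Total perimeter = 11.480

loops=1 perimeter=11.480


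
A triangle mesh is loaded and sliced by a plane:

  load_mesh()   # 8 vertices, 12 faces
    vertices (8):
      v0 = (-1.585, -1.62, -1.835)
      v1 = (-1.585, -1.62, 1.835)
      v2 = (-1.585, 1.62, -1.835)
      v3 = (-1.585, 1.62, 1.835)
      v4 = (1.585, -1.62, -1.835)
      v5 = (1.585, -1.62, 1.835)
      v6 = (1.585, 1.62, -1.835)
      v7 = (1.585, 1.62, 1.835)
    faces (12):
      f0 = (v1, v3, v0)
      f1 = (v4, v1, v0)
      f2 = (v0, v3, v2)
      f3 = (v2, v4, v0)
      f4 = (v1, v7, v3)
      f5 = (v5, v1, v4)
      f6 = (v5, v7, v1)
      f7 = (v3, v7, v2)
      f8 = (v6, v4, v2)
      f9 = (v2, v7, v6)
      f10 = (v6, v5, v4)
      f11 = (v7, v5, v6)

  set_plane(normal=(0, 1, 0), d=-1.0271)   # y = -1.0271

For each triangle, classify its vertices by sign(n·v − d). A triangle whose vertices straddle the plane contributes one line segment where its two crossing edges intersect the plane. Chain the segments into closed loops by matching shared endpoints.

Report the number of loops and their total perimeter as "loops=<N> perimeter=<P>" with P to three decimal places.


Straddling triangles (8 of 12):
  (v1,v3,v0) [-+-] → (-1.585, -1.0271, 1.835)–(-1.585, -1.0271, -1.16341)  len=2.9984
  (v0,v3,v2) [-++] → (-1.585, -1.0271, -1.16341)–(-1.585, -1.0271, -1.835)  len=0.6716
  (v2,v4,v0) [+--] → (1.00491, -1.0271, -1.835)–(-1.585, -1.0271, -1.835)  len=2.5899
  (v1,v7,v3) [-++] → (-1.00491, -1.0271, 1.835)–(-1.585, -1.0271, 1.835)  len=0.5801
  (v5,v7,v1) [-+-] → (1.585, -1.0271, 1.835)–(-1.00491, -1.0271, 1.835)  len=2.5899
  (v6,v4,v2) [+-+] → (1.585, -1.0271, -1.835)–(1.00491, -1.0271, -1.835)  len=0.5801
  (v6,v5,v4) [+--] → (1.585, -1.0271, 1.16341)–(1.585, -1.0271, -1.835)  len=2.9984
  (v7,v5,v6) [+-+] → (1.585, -1.0271, 1.835)–(1.585, -1.0271, 1.16341)  len=0.6716

Chained into 1 loop(s):
  loop 1: 8 segments, perimeter = 13.6800
Total perimeter = 13.680

loops=1 perimeter=13.680


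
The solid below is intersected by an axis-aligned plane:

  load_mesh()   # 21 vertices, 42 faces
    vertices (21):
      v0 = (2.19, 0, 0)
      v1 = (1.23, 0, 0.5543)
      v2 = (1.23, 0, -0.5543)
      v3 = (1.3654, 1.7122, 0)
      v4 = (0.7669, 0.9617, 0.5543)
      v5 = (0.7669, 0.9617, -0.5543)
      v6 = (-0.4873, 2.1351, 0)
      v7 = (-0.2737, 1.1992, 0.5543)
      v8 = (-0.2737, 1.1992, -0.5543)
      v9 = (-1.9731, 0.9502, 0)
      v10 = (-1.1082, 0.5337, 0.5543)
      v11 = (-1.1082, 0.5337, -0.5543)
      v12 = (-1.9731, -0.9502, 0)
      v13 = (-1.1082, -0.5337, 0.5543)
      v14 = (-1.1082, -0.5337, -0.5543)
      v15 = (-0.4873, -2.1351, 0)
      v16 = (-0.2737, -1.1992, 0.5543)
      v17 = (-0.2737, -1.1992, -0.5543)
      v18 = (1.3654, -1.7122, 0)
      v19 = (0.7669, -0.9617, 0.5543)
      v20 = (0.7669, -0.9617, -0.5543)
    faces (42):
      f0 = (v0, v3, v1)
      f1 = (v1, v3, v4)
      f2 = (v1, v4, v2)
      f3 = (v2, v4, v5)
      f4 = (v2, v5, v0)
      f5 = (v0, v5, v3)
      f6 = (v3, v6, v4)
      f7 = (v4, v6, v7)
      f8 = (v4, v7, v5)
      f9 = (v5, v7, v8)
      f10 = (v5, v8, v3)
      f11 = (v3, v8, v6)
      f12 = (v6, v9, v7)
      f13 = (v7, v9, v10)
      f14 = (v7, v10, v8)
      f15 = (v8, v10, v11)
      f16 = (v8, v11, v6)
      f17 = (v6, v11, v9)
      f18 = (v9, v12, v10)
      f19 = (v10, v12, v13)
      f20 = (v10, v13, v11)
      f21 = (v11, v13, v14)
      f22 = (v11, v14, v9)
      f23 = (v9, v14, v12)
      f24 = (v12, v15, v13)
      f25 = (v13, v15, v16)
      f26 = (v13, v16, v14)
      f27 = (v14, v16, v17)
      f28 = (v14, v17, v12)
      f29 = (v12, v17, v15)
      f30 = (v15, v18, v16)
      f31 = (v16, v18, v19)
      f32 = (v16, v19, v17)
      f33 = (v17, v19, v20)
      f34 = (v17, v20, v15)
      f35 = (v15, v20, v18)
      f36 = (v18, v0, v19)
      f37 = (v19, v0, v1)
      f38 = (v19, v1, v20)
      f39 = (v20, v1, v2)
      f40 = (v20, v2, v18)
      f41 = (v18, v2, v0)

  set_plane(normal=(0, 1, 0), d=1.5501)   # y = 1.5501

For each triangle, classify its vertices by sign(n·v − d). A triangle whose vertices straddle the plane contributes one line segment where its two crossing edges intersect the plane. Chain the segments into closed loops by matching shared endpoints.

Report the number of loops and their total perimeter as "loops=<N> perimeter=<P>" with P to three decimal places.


loops=1 perimeter=5.558

Straddling triangles (10 of 42):
  (v0,v3,v1) [-+-] → (1.44347, 1.5501, 0)–(1.35258, 1.5501, 0.0524775)  len=0.1049
  (v1,v3,v4) [-+-] → (1.35258, 1.5501, 0.0524775)–(1.23613, 1.5501, 0.119723)  len=0.1345
  (v0,v5,v3) [--+] → (1.23613, 1.5501, -0.119723)–(1.44347, 1.5501, 0)  len=0.2394
  (v3,v6,v4) [++-] → (0.137983, 1.5501, 0.276347)–(1.23613, 1.5501, 0.119723)  len=1.1093
  (v4,v6,v7) [-+-] → (0.137983, 1.5501, 0.276347)–(-0.353786, 1.5501, 0.346475)  len=0.4967
  (v5,v8,v3) [--+] → (0.84747, 1.5501, -0.17515)–(1.23613, 1.5501, -0.119723)  len=0.3926
  (v3,v8,v6) [+-+] → (0.84747, 1.5501, -0.17515)–(-0.353786, 1.5501, -0.346475)  len=1.2134
  (v6,v9,v7) [+--] → (-1.22086, 1.5501, 0)–(-0.353786, 1.5501, 0.346475)  len=0.9337
  (v8,v11,v6) [--+] → (-0.714118, 1.5501, -0.202489)–(-0.353786, 1.5501, -0.346475)  len=0.3880
  (v6,v11,v9) [+--] → (-0.714118, 1.5501, -0.202489)–(-1.22086, 1.5501, 0)  len=0.5457

Chained into 1 loop(s):
  loop 1: 10 segments, perimeter = 5.5583
Total perimeter = 5.558


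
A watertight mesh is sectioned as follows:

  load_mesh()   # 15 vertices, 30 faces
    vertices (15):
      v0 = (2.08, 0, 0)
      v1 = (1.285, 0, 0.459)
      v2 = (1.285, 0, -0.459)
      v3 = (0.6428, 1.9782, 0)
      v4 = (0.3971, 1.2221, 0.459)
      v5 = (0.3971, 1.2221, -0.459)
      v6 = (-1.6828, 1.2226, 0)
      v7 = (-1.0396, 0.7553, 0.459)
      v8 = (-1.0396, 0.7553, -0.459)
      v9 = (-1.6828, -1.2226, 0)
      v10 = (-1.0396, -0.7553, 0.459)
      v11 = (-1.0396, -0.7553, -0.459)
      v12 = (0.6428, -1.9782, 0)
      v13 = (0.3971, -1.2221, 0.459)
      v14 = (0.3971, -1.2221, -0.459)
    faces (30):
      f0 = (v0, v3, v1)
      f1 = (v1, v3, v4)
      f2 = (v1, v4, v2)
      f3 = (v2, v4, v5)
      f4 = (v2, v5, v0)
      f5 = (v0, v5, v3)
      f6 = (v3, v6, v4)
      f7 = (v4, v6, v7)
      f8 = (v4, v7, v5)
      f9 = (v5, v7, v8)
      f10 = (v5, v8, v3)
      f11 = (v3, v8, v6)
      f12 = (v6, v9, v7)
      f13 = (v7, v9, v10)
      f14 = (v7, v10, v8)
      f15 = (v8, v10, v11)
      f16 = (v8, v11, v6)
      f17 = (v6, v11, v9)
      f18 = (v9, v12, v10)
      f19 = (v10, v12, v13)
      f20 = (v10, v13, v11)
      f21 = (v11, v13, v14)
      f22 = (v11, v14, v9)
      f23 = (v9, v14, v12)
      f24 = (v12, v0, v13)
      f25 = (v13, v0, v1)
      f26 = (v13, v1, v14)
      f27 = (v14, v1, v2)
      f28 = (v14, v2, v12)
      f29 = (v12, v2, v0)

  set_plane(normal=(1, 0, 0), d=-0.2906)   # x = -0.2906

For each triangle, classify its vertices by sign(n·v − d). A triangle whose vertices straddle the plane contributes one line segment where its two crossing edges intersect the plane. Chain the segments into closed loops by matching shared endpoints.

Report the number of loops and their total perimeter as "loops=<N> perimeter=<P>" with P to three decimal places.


loops=2 perimeter=5.105

Straddling triangles (12 of 30):
  (v3,v6,v4) [+-+] → (-0.2906, 1.67493, 0)–(-0.2906, 1.22227, 0.307236)  len=0.5471
  (v4,v6,v7) [+--] → (-0.2906, 1.22227, 0.307236)–(-0.2906, 0.998659, 0.459)  len=0.2702
  (v4,v7,v5) [+-+] → (-0.2906, 0.998659, 0.459)–(-0.2906, 0.998659, -0.0195843)  len=0.4786
  (v5,v7,v8) [+--] → (-0.2906, 0.998659, -0.0195843)–(-0.2906, 0.998659, -0.459)  len=0.4394
  (v5,v8,v3) [+-+] → (-0.2906, 0.998659, -0.459)–(-0.2906, 1.29973, -0.254654)  len=0.3639
  (v3,v8,v6) [+--] → (-0.2906, 1.29973, -0.254654)–(-0.2906, 1.67493, 0)  len=0.4535
  (v9,v12,v10) [-+-] → (-0.2906, -1.67493, 0)–(-0.2906, -1.29973, 0.254654)  len=0.4535
  (v10,v12,v13) [-++] → (-0.2906, -1.29973, 0.254654)–(-0.2906, -0.998659, 0.459)  len=0.3639
  (v10,v13,v11) [-+-] → (-0.2906, -0.998659, 0.459)–(-0.2906, -0.998659, 0.0195843)  len=0.4394
  (v11,v13,v14) [-++] → (-0.2906, -0.998659, 0.0195843)–(-0.2906, -0.998659, -0.459)  len=0.4786
  (v11,v14,v9) [-+-] → (-0.2906, -0.998659, -0.459)–(-0.2906, -1.22227, -0.307236)  len=0.2702
  (v9,v14,v12) [-++] → (-0.2906, -1.22227, -0.307236)–(-0.2906, -1.67493, 0)  len=0.5471

Chained into 2 loop(s):
  loop 1: 6 segments, perimeter = 2.5527
  loop 2: 6 segments, perimeter = 2.5527
Total perimeter = 5.105


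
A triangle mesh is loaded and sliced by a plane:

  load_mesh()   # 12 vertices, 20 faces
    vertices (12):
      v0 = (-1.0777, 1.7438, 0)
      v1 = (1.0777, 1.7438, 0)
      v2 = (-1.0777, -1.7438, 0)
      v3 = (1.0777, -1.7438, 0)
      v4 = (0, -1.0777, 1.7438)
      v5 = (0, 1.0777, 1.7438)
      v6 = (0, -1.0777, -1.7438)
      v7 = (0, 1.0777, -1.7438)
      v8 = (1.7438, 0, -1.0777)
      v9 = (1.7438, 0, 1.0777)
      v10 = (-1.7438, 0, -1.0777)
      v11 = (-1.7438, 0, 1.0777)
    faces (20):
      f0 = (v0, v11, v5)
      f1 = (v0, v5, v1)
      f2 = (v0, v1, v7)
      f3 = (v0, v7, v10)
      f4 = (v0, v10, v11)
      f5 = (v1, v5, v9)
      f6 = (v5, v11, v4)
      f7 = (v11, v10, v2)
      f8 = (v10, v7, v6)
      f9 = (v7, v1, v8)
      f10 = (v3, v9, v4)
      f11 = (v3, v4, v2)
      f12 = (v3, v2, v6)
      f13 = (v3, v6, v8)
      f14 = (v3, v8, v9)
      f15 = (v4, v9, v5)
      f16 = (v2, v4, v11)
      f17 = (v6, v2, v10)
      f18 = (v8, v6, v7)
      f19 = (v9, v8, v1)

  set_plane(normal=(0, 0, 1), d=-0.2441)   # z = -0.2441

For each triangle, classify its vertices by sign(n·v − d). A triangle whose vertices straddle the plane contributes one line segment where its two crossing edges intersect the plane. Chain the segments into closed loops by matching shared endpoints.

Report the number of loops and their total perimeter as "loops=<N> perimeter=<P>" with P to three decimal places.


loops=1 perimeter=11.190

Straddling triangles (10 of 20):
  (v0,v1,v7) [++-] → (0.926842, 1.65056, -0.2441)–(-0.926842, 1.65056, -0.2441)  len=1.8537
  (v0,v7,v10) [+--] → (-0.926842, 1.65056, -0.2441)–(-1.22857, 1.34883, -0.2441)  len=0.4267
  (v0,v10,v11) [+-+] → (-1.22857, 1.34883, -0.2441)–(-1.7438, 0, -0.2441)  len=1.4439
  (v11,v10,v2) [+-+] → (-1.7438, 0, -0.2441)–(-1.22857, -1.34883, -0.2441)  len=1.4439
  (v7,v1,v8) [-+-] → (0.926842, 1.65056, -0.2441)–(1.22857, 1.34883, -0.2441)  len=0.4267
  (v3,v2,v6) [++-] → (-0.926842, -1.65056, -0.2441)–(0.926842, -1.65056, -0.2441)  len=1.8537
  (v3,v6,v8) [+--] → (0.926842, -1.65056, -0.2441)–(1.22857, -1.34883, -0.2441)  len=0.4267
  (v3,v8,v9) [+-+] → (1.22857, -1.34883, -0.2441)–(1.7438, 0, -0.2441)  len=1.4439
  (v6,v2,v10) [-+-] → (-0.926842, -1.65056, -0.2441)–(-1.22857, -1.34883, -0.2441)  len=0.4267
  (v9,v8,v1) [+-+] → (1.7438, 0, -0.2441)–(1.22857, 1.34883, -0.2441)  len=1.4439

Chained into 1 loop(s):
  loop 1: 10 segments, perimeter = 11.1897
Total perimeter = 11.190


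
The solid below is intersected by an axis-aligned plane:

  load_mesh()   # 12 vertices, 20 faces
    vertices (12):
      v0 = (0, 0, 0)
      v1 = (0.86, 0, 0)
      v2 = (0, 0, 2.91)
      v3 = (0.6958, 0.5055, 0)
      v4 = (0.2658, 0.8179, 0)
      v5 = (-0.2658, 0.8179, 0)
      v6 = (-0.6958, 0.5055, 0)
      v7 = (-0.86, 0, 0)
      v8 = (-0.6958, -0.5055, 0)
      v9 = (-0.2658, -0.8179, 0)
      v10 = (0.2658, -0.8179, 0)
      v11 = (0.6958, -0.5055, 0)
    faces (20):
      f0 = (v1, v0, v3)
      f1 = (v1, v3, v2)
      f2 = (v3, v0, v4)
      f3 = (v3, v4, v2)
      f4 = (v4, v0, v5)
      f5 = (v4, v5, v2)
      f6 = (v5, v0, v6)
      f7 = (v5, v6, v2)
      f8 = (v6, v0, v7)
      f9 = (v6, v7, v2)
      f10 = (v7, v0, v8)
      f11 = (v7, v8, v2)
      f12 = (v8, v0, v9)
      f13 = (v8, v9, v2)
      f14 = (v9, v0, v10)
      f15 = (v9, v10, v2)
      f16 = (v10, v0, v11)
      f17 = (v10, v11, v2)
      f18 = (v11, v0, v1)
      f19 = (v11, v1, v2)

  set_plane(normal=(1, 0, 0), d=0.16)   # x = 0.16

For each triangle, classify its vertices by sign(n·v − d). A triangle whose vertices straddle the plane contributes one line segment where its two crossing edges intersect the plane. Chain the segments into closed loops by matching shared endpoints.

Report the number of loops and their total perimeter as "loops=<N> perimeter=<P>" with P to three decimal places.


Straddling triangles (12 of 20):
  (v1,v0,v3) [+-+] → (0.16, 0, 0)–(0.16, 0.11624, 0)  len=0.1162
  (v1,v3,v2) [++-] → (0.16, 0.11624, 2.24084)–(0.16, 0, 2.3686)  len=0.1727
  (v3,v0,v4) [+-+] → (0.16, 0.11624, 0)–(0.16, 0.49234, 0)  len=0.3761
  (v3,v4,v2) [++-] → (0.16, 0.49234, 1.15831)–(0.16, 0.11624, 2.24084)  len=1.1460
  (v4,v0,v5) [+--] → (0.16, 0.49234, 0)–(0.16, 0.8179, 0)  len=0.3256
  (v4,v5,v2) [+--] → (0.16, 0.8179, 0)–(0.16, 0.49234, 1.15831)  len=1.2032
  (v9,v0,v10) [--+] → (0.16, -0.49234, 0)–(0.16, -0.8179, 0)  len=0.3256
  (v9,v10,v2) [-+-] → (0.16, -0.8179, 0)–(0.16, -0.49234, 1.15831)  len=1.2032
  (v10,v0,v11) [+-+] → (0.16, -0.49234, 0)–(0.16, -0.11624, 0)  len=0.3761
  (v10,v11,v2) [++-] → (0.16, -0.11624, 2.24084)–(0.16, -0.49234, 1.15831)  len=1.1460
  (v11,v0,v1) [+-+] → (0.16, -0.11624, 0)–(0.16, 0, 0)  len=0.1162
  (v11,v1,v2) [++-] → (0.16, 0, 2.3686)–(0.16, -0.11624, 2.24084)  len=0.1727

Chained into 1 loop(s):
  loop 1: 12 segments, perimeter = 6.6797
Total perimeter = 6.680

loops=1 perimeter=6.680


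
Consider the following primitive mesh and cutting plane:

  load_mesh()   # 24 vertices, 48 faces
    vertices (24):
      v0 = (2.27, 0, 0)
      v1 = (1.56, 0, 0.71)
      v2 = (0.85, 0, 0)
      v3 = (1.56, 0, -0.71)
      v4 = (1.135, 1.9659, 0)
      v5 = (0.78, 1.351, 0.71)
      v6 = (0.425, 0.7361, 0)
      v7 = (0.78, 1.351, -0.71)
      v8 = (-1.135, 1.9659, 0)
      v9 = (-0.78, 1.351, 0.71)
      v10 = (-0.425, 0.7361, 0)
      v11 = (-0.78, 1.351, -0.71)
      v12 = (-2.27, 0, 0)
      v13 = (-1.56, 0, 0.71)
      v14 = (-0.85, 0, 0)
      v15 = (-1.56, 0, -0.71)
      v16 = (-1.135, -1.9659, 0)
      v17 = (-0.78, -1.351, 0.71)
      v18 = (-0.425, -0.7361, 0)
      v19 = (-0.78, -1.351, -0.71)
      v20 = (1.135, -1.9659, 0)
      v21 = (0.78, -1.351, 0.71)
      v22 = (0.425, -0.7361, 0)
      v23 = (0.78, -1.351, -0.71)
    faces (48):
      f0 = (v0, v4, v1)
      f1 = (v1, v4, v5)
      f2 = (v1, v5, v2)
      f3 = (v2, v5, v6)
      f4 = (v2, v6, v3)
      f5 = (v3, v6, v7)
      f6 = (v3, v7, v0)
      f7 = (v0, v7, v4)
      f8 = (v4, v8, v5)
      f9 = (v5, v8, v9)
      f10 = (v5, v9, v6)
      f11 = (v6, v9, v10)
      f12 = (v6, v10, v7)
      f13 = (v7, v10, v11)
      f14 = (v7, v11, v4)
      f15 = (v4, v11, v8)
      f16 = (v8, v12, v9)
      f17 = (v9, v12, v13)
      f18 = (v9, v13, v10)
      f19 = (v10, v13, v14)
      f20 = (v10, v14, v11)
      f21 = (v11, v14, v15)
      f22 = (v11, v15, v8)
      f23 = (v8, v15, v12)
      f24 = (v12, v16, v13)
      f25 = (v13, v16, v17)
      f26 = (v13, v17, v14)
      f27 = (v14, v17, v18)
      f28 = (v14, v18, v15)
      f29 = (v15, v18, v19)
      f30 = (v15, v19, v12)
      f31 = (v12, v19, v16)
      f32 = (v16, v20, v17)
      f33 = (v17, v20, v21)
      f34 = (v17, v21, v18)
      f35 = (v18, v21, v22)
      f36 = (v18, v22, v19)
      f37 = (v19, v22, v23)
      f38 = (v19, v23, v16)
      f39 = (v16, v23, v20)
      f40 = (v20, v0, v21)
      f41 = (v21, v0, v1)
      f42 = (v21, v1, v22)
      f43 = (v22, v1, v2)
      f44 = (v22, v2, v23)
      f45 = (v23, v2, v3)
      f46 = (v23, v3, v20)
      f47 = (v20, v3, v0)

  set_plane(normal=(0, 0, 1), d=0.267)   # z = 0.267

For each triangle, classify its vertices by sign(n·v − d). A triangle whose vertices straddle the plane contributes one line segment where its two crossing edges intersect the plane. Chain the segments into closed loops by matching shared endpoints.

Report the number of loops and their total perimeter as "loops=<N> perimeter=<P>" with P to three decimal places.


Straddling triangles (24 of 48):
  (v0,v4,v1) [--+] → (1.29482, 1.22661, 0.267)–(2.003, 0, 0.267)  len=1.4164
  (v1,v4,v5) [+-+] → (1.29482, 1.22661, 0.267)–(1.0015, 1.73466, 0.267)  len=0.5866
  (v1,v5,v2) [++-] → (0.823676, 0.508052, 0.267)–(1.117, 0, 0.267)  len=0.5866
  (v2,v5,v6) [-+-] → (0.823676, 0.508052, 0.267)–(0.5585, 0.967337, 0.267)  len=0.5303
  (v4,v8,v5) [--+] → (-0.414852, 1.73466, 0.267)–(1.0015, 1.73466, 0.267)  len=1.4164
  (v5,v8,v9) [+-+] → (-0.414852, 1.73466, 0.267)–(-1.0015, 1.73466, 0.267)  len=0.5866
  (v5,v9,v6) [++-] → (-0.0281479, 0.967337, 0.267)–(0.5585, 0.967337, 0.267)  len=0.5866
  (v6,v9,v10) [-+-] → (-0.0281479, 0.967337, 0.267)–(-0.5585, 0.967337, 0.267)  len=0.5304
  (v8,v12,v9) [--+] → (-1.70968, 0.508052, 0.267)–(-1.0015, 1.73466, 0.267)  len=1.4164
  (v9,v12,v13) [+-+] → (-1.70968, 0.508052, 0.267)–(-2.003, 0, 0.267)  len=0.5866
  (v9,v13,v10) [++-] → (-0.851824, 0.459285, 0.267)–(-0.5585, 0.967337, 0.267)  len=0.5866
  (v10,v13,v14) [-+-] → (-0.851824, 0.459285, 0.267)–(-1.117, 0, 0.267)  len=0.5303
  (v12,v16,v13) [--+] → (-1.29482, -1.22661, 0.267)–(-2.003, 0, 0.267)  len=1.4164
  (v13,v16,v17) [+-+] → (-1.29482, -1.22661, 0.267)–(-1.0015, -1.73466, 0.267)  len=0.5866
  (v13,v17,v14) [++-] → (-0.823676, -0.508052, 0.267)–(-1.117, 0, 0.267)  len=0.5866
  (v14,v17,v18) [-+-] → (-0.823676, -0.508052, 0.267)–(-0.5585, -0.967337, 0.267)  len=0.5303
  (v16,v20,v17) [--+] → (0.414852, -1.73466, 0.267)–(-1.0015, -1.73466, 0.267)  len=1.4164
  (v17,v20,v21) [+-+] → (0.414852, -1.73466, 0.267)–(1.0015, -1.73466, 0.267)  len=0.5866
  (v17,v21,v18) [++-] → (0.0281479, -0.967337, 0.267)–(-0.5585, -0.967337, 0.267)  len=0.5866
  (v18,v21,v22) [-+-] → (0.0281479, -0.967337, 0.267)–(0.5585, -0.967337, 0.267)  len=0.5304
  (v20,v0,v21) [--+] → (1.70968, -0.508052, 0.267)–(1.0015, -1.73466, 0.267)  len=1.4164
  (v21,v0,v1) [+-+] → (1.70968, -0.508052, 0.267)–(2.003, 0, 0.267)  len=0.5866
  (v21,v1,v22) [++-] → (0.851824, -0.459285, 0.267)–(0.5585, -0.967337, 0.267)  len=0.5866
  (v22,v1,v2) [-+-] → (0.851824, -0.459285, 0.267)–(1.117, 0, 0.267)  len=0.5303

Chained into 2 loop(s):
  loop 1: 12 segments, perimeter = 12.0180
  loop 2: 12 segments, perimeter = 6.7020
Total perimeter = 18.720

loops=2 perimeter=18.720


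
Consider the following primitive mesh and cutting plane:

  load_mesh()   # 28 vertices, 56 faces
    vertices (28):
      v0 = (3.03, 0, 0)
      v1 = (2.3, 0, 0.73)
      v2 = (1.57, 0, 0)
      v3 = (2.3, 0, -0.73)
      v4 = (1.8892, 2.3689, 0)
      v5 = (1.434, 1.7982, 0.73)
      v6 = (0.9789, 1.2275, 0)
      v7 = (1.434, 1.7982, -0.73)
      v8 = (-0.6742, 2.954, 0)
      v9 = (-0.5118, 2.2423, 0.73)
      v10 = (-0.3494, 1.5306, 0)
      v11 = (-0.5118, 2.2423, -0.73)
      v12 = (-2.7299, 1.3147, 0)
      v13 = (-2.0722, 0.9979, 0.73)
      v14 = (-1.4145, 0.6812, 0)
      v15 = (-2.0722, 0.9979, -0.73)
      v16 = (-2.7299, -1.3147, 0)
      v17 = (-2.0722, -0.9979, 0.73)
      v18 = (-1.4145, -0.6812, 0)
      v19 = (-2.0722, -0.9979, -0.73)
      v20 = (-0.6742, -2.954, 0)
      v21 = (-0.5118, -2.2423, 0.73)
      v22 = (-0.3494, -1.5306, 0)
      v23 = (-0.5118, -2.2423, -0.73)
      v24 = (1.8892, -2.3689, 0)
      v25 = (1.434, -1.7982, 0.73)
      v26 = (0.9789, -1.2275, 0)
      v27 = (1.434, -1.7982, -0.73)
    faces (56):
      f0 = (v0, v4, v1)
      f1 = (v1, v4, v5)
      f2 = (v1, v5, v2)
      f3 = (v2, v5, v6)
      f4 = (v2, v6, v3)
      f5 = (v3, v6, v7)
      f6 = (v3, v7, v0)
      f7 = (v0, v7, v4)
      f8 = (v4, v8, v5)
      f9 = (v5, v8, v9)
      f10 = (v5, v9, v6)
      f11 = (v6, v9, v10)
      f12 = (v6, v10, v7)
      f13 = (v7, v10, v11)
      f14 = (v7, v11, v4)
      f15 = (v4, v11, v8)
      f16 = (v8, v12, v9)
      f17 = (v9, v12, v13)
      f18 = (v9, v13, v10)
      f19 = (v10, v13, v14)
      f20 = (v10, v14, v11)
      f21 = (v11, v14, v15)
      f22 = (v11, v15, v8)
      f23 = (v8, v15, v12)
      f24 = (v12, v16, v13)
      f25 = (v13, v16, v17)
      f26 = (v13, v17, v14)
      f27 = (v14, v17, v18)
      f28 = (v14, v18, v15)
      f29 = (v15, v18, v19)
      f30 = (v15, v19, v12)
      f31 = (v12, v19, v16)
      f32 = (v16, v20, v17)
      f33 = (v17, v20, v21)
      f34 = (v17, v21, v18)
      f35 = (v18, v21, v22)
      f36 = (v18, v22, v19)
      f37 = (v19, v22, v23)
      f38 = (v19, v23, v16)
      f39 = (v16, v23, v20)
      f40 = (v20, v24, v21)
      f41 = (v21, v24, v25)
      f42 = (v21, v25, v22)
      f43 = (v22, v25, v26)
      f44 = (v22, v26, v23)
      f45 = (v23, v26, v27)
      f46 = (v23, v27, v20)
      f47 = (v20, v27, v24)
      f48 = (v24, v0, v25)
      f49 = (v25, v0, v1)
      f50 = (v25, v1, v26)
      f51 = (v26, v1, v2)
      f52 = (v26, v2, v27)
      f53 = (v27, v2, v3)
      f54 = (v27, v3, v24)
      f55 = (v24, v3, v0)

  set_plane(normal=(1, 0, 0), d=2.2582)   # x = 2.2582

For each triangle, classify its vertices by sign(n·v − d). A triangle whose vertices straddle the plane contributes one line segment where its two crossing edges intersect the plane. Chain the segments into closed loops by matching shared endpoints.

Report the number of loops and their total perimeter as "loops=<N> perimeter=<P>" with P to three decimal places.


loops=1 perimeter=7.115

Straddling triangles (14 of 56):
  (v0,v4,v1) [+-+] → (2.2582, 1.60266, 0)–(2.2582, 0.241042, 0.655721)  len=1.5113
  (v1,v4,v5) [+--] → (2.2582, 0.241042, 0.655721)–(2.2582, 0.0867953, 0.73)  len=0.1712
  (v1,v5,v2) [+--] → (2.2582, 0.0867953, 0.73)–(2.2582, 0, 0.6882)  len=0.0963
  (v2,v6,v3) [--+] → (2.2582, 0.0388385, -0.706903)–(2.2582, 0, -0.6882)  len=0.0431
  (v3,v6,v7) [+--] → (2.2582, 0.0388385, -0.706903)–(2.2582, 0.0867953, -0.73)  len=0.0532
  (v3,v7,v0) [+-+] → (2.2582, 0.0867953, -0.73)–(2.2582, 0.869581, -0.353016)  len=0.8688
  (v0,v7,v4) [+--] → (2.2582, 0.869581, -0.353016)–(2.2582, 1.60266, 0)  len=0.8137
  (v24,v0,v25) [-+-] → (2.2582, -1.60266, 0)–(2.2582, -0.869581, 0.353016)  len=0.8137
  (v25,v0,v1) [-++] → (2.2582, -0.869581, 0.353016)–(2.2582, -0.0867953, 0.73)  len=0.8688
  (v25,v1,v26) [-+-] → (2.2582, -0.0867953, 0.73)–(2.2582, -0.0388385, 0.706903)  len=0.0532
  (v26,v1,v2) [-+-] → (2.2582, -0.0388385, 0.706903)–(2.2582, 0, 0.6882)  len=0.0431
  (v27,v2,v3) [--+] → (2.2582, 0, -0.6882)–(2.2582, -0.0867953, -0.73)  len=0.0963
  (v27,v3,v24) [-+-] → (2.2582, -0.0867953, -0.73)–(2.2582, -0.241042, -0.655721)  len=0.1712
  (v24,v3,v0) [-++] → (2.2582, -0.241042, -0.655721)–(2.2582, -1.60266, 0)  len=1.5113

Chained into 1 loop(s):
  loop 1: 14 segments, perimeter = 7.1153
Total perimeter = 7.115


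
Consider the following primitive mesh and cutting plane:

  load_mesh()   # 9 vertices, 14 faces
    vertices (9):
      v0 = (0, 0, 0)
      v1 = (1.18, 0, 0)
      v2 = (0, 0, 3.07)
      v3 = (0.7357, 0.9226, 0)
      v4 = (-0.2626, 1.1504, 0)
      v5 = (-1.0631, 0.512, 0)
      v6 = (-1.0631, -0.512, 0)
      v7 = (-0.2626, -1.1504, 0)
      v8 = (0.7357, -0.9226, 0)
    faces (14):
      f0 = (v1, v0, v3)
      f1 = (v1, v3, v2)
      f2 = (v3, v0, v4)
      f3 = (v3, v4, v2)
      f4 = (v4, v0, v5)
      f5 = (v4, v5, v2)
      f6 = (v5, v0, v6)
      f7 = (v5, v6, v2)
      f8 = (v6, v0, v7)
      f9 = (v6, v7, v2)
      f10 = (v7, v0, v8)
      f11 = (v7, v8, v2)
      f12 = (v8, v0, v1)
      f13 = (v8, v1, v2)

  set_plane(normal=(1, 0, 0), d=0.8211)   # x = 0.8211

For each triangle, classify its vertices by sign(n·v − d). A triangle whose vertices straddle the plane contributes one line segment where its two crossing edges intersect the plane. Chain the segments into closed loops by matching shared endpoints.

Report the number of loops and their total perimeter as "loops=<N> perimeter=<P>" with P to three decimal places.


loops=1 perimeter=3.880

Straddling triangles (4 of 14):
  (v1,v0,v3) [+--] → (0.8211, 0, 0)–(0.8211, 0.745265, 0)  len=0.7453
  (v1,v3,v2) [+--] → (0.8211, 0.745265, 0)–(0.8211, 0, 0.933748)  len=1.1947
  (v8,v0,v1) [--+] → (0.8211, 0, 0)–(0.8211, -0.745265, 0)  len=0.7453
  (v8,v1,v2) [-+-] → (0.8211, -0.745265, 0)–(0.8211, 0, 0.933748)  len=1.1947

Chained into 1 loop(s):
  loop 1: 4 segments, perimeter = 3.8799
Total perimeter = 3.880


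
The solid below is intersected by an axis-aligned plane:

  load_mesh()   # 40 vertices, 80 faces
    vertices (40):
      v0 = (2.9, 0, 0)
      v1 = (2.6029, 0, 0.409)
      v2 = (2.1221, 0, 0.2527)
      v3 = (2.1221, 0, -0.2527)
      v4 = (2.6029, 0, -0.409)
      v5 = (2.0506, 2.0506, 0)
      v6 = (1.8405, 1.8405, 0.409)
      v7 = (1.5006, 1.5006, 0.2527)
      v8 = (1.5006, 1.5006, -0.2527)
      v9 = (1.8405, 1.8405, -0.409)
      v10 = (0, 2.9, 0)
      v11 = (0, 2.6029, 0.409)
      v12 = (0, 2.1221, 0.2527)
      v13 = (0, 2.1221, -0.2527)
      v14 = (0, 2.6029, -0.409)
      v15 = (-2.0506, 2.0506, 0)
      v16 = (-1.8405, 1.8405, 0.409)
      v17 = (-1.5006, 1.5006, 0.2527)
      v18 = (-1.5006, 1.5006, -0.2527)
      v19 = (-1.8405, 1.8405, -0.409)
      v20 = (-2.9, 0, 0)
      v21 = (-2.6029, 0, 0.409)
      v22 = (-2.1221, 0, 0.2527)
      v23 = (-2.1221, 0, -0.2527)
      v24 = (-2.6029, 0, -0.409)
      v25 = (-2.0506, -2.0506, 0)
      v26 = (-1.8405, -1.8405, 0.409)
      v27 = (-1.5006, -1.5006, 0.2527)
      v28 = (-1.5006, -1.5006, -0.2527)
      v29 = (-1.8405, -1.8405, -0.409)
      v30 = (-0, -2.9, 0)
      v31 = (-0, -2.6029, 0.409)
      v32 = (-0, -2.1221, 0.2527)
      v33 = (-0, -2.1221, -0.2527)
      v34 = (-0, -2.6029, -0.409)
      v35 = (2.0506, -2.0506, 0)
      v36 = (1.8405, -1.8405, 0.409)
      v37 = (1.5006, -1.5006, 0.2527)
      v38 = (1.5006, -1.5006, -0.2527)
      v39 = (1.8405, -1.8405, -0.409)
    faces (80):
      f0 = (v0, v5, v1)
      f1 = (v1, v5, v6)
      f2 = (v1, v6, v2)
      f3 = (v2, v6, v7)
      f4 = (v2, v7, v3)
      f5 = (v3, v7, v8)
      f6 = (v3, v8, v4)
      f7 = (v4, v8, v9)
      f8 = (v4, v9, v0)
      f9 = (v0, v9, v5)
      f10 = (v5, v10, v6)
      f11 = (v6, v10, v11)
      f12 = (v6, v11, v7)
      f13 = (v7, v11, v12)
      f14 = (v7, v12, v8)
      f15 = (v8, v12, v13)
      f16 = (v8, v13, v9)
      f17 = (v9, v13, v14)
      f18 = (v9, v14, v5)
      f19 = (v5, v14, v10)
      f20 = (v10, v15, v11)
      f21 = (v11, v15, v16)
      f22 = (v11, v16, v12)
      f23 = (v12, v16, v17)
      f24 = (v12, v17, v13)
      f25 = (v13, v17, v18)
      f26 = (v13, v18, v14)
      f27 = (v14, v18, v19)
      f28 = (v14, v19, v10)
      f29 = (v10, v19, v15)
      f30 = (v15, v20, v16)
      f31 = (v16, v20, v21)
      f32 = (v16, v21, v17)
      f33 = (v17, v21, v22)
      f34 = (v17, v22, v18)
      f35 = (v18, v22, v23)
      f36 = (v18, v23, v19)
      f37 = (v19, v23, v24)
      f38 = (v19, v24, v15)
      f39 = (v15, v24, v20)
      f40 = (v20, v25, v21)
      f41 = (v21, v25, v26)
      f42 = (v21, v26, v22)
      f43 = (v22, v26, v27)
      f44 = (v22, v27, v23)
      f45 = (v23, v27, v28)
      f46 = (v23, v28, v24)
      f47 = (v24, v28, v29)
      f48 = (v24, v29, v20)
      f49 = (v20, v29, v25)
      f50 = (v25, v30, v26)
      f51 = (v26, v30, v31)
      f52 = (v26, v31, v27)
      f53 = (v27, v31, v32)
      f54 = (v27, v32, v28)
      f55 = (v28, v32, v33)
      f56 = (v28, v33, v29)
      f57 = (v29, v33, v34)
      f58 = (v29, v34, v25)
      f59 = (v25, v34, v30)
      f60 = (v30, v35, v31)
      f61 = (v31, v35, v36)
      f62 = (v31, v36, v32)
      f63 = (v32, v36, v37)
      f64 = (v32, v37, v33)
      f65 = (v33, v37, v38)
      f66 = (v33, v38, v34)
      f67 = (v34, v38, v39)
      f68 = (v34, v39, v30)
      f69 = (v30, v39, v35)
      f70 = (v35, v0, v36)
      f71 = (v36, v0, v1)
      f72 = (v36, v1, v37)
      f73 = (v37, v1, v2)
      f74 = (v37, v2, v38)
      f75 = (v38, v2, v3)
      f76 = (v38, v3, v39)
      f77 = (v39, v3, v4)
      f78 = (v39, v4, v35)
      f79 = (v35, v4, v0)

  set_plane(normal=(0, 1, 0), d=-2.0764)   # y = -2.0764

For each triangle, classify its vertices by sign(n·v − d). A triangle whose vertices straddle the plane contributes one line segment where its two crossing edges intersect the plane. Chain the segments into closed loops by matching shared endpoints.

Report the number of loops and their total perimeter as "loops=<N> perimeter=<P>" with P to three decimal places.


Straddling triangles (20 of 80):
  (v25,v30,v26) [+-+] → (-1.98831, -2.0764, 0)–(-1.43071, -2.0764, 0.317935)  len=0.6419
  (v26,v30,v31) [+--] → (-1.43071, -2.0764, 0.317935)–(-1.27102, -2.0764, 0.409)  len=0.1838
  (v26,v31,v27) [+-+] → (-1.27102, -2.0764, 0.409)–(-0.716743, -2.0764, 0.334345)  len=0.5593
  (v27,v31,v32) [+--] → (-0.716743, -2.0764, 0.334345)–(-0.110342, -2.0764, 0.2527)  len=0.6119
  (v27,v32,v28) [+-+] → (-0.110342, -2.0764, 0.2527)–(-0.110342, -2.0764, 0.215537)  len=0.0372
  (v28,v32,v33) [+--] → (-0.110342, -2.0764, 0.215537)–(-0.110342, -2.0764, -0.2527)  len=0.4682
  (v28,v33,v29) [+-+] → (-0.110342, -2.0764, -0.2527)–(-0.298689, -2.0764, -0.278065)  len=0.1900
  (v29,v33,v34) [+--] → (-0.298689, -2.0764, -0.278065)–(-1.27102, -2.0764, -0.409)  len=0.9811
  (v29,v34,v25) [+-+] → (-1.27102, -2.0764, -0.409)–(-1.95481, -2.0764, -0.0191059)  len=0.7871
  (v25,v34,v30) [+--] → (-1.95481, -2.0764, -0.0191059)–(-1.98831, -2.0764, 0)  len=0.0386
  (v30,v35,v31) [-+-] → (1.98831, -2.0764, 0)–(1.95481, -2.0764, 0.0191059)  len=0.0386
  (v31,v35,v36) [-++] → (1.95481, -2.0764, 0.0191059)–(1.27102, -2.0764, 0.409)  len=0.7871
  (v31,v36,v32) [-+-] → (1.27102, -2.0764, 0.409)–(0.298689, -2.0764, 0.278065)  len=0.9811
  (v32,v36,v37) [-++] → (0.298689, -2.0764, 0.278065)–(0.110342, -2.0764, 0.2527)  len=0.1900
  (v32,v37,v33) [-+-] → (0.110342, -2.0764, 0.2527)–(0.110342, -2.0764, -0.215537)  len=0.4682
  (v33,v37,v38) [-++] → (0.110342, -2.0764, -0.215537)–(0.110342, -2.0764, -0.2527)  len=0.0372
  (v33,v38,v34) [-+-] → (0.110342, -2.0764, -0.2527)–(0.716743, -2.0764, -0.334345)  len=0.6119
  (v34,v38,v39) [-++] → (0.716743, -2.0764, -0.334345)–(1.27102, -2.0764, -0.409)  len=0.5593
  (v34,v39,v30) [-+-] → (1.27102, -2.0764, -0.409)–(1.43071, -2.0764, -0.317935)  len=0.1838
  (v30,v39,v35) [-++] → (1.43071, -2.0764, -0.317935)–(1.98831, -2.0764, 0)  len=0.6419

Chained into 2 loop(s):
  loop 1: 10 segments, perimeter = 4.4991
  loop 2: 10 segments, perimeter = 4.4991
Total perimeter = 8.998

loops=2 perimeter=8.998


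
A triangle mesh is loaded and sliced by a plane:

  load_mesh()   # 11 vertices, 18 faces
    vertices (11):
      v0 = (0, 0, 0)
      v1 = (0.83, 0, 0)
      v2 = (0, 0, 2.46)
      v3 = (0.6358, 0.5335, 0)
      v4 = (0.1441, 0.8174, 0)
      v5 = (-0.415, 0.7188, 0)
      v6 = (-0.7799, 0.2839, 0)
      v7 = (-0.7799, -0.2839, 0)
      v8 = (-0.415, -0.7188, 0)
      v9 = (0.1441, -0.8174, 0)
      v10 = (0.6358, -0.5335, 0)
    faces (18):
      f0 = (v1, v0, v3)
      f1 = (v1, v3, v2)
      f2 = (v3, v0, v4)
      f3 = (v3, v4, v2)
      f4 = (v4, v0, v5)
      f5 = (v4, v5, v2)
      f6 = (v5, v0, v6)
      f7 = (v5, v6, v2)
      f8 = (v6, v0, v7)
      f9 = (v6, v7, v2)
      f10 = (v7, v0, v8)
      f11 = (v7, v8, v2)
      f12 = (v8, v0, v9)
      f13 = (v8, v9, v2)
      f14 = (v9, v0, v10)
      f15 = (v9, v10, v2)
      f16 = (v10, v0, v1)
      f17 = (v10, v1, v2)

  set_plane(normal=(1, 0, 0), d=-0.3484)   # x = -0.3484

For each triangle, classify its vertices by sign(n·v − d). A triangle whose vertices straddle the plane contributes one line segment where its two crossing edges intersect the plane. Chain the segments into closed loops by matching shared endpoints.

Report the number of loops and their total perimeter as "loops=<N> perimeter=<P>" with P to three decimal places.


loops=1 perimeter=4.699

Straddling triangles (10 of 18):
  (v4,v0,v5) [++-] → (-0.3484, 0.603446, 0)–(-0.3484, 0.730545, 0)  len=0.1271
  (v4,v5,v2) [+-+] → (-0.3484, 0.730545, 0)–(-0.3484, 0.603446, 0.394786)  len=0.4147
  (v5,v0,v6) [-+-] → (-0.3484, 0.603446, 0)–(-0.3484, 0.126825, 0)  len=0.4766
  (v5,v6,v2) [--+] → (-0.3484, 0.126825, 1.36106)–(-0.3484, 0.603446, 0.394786)  len=1.0774
  (v6,v0,v7) [-+-] → (-0.3484, 0.126825, 0)–(-0.3484, -0.126825, 0)  len=0.2536
  (v6,v7,v2) [--+] → (-0.3484, -0.126825, 1.36106)–(-0.3484, 0.126825, 1.36106)  len=0.2536
  (v7,v0,v8) [-+-] → (-0.3484, -0.126825, 0)–(-0.3484, -0.603446, 0)  len=0.4766
  (v7,v8,v2) [--+] → (-0.3484, -0.603446, 0.394786)–(-0.3484, -0.126825, 1.36106)  len=1.0774
  (v8,v0,v9) [-++] → (-0.3484, -0.603446, 0)–(-0.3484, -0.730545, 0)  len=0.1271
  (v8,v9,v2) [-++] → (-0.3484, -0.730545, 0)–(-0.3484, -0.603446, 0.394786)  len=0.4147

Chained into 1 loop(s):
  loop 1: 10 segments, perimeter = 4.6991
Total perimeter = 4.699


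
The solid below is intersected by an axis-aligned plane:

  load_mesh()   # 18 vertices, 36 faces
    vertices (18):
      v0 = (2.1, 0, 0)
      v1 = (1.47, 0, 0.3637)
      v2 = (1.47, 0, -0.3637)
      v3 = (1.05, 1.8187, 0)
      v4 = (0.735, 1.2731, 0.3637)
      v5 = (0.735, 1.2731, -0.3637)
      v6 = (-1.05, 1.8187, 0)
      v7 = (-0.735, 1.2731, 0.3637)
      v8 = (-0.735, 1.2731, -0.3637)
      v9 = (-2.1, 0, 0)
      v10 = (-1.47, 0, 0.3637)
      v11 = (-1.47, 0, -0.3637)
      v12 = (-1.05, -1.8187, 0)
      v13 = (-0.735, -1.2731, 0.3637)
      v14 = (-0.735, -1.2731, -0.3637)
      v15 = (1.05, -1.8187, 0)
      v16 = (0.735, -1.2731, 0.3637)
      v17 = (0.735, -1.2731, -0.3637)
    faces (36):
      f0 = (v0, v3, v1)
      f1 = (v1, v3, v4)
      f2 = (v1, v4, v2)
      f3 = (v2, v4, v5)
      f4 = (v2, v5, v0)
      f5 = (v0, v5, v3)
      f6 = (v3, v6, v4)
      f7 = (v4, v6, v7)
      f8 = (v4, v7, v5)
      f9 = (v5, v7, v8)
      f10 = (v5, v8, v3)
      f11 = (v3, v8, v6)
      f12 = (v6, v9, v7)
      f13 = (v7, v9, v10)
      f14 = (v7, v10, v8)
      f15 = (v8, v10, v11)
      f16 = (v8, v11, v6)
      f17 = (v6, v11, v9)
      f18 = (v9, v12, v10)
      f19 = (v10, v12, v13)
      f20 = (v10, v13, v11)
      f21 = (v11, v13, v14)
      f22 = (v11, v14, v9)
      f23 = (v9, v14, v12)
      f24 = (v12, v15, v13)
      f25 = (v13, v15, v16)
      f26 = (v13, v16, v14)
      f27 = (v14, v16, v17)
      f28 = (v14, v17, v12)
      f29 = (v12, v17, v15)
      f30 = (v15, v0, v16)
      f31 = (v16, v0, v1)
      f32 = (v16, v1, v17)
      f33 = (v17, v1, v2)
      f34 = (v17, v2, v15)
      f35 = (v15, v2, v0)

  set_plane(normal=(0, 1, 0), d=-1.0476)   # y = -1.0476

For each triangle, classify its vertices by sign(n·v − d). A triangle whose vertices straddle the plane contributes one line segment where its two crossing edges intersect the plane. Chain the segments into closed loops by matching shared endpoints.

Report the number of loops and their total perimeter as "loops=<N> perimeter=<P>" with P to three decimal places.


Straddling triangles (12 of 36):
  (v9,v12,v10) [+-+] → (-1.49518, -1.0476, 0)–(-1.22807, -1.0476, 0.154203)  len=0.3084
  (v10,v12,v13) [+--] → (-1.22807, -1.0476, 0.154203)–(-0.865188, -1.0476, 0.3637)  len=0.4190
  (v10,v13,v11) [+-+] → (-0.865188, -1.0476, 0.3637)–(-0.865188, -1.0476, 0.234858)  len=0.1288
  (v11,v13,v14) [+--] → (-0.865188, -1.0476, 0.234858)–(-0.865188, -1.0476, -0.3637)  len=0.5986
  (v11,v14,v9) [+-+] → (-0.865188, -1.0476, -0.3637)–(-0.976778, -1.0476, -0.299279)  len=0.1289
  (v9,v14,v12) [+--] → (-0.976778, -1.0476, -0.299279)–(-1.49518, -1.0476, 0)  len=0.5986
  (v15,v0,v16) [-+-] → (1.49518, -1.0476, 0)–(0.976778, -1.0476, 0.299279)  len=0.5986
  (v16,v0,v1) [-++] → (0.976778, -1.0476, 0.299279)–(0.865188, -1.0476, 0.3637)  len=0.1289
  (v16,v1,v17) [-+-] → (0.865188, -1.0476, 0.3637)–(0.865188, -1.0476, -0.234858)  len=0.5986
  (v17,v1,v2) [-++] → (0.865188, -1.0476, -0.234858)–(0.865188, -1.0476, -0.3637)  len=0.1288
  (v17,v2,v15) [-+-] → (0.865188, -1.0476, -0.3637)–(1.22807, -1.0476, -0.154203)  len=0.4190
  (v15,v2,v0) [-++] → (1.22807, -1.0476, -0.154203)–(1.49518, -1.0476, 0)  len=0.3084

Chained into 2 loop(s):
  loop 1: 6 segments, perimeter = 2.1823
  loop 2: 6 segments, perimeter = 2.1823
Total perimeter = 4.365

loops=2 perimeter=4.365
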